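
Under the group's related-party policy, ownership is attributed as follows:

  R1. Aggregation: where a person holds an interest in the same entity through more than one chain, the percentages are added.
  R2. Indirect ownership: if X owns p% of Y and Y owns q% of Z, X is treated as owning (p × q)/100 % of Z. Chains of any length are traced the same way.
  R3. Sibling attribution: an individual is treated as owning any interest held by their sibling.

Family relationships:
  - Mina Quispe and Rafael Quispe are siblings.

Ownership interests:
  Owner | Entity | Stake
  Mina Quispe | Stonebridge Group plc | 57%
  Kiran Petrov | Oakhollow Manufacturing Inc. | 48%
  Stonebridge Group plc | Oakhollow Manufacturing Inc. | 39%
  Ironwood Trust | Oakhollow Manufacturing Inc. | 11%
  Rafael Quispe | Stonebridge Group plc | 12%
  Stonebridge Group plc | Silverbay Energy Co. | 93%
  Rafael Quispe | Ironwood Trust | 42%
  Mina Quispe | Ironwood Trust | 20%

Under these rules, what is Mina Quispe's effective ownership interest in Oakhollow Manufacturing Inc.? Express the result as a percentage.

33.73%

By sibling attribution (R3), Mina Quispe is treated as also owning Rafael Quispe's interest in Stonebridge Group plc, giving 57% + 12% = 69%.
By sibling attribution (R3), Mina Quispe is treated as also owning Rafael Quispe's interest in Ironwood Trust, giving 20% + 42% = 62%.
Chain via Stonebridge Group plc (R2): 69% × 39% = 26.91% of Oakhollow Manufacturing Inc.
Chain via Ironwood Trust (R2): 62% × 11% = 6.82% of Oakhollow Manufacturing Inc.
Aggregating (R1): 26.91% + 6.82% = 33.73%.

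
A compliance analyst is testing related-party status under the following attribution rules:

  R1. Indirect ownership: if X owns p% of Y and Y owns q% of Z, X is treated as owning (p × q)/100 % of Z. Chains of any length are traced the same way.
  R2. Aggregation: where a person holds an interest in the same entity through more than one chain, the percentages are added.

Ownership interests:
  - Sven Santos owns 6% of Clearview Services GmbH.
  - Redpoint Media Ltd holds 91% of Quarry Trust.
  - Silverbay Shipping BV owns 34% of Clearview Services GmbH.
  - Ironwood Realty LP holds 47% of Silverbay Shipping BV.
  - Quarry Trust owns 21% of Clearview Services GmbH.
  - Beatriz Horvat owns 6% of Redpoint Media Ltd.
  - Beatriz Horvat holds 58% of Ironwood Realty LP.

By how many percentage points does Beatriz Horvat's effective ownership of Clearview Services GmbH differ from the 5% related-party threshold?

Chain via Redpoint Media Ltd → Quarry Trust (R1): 6% × 91% × 21% = 1.1466% of Clearview Services GmbH.
Chain via Ironwood Realty LP → Silverbay Shipping BV (R1): 58% × 47% × 34% = 9.2684% of Clearview Services GmbH.
Aggregating (R2): 1.1466% + 9.2684% = 10.415%.
10.415% exceeds the 5% threshold by 5.415 percentage points.

5.415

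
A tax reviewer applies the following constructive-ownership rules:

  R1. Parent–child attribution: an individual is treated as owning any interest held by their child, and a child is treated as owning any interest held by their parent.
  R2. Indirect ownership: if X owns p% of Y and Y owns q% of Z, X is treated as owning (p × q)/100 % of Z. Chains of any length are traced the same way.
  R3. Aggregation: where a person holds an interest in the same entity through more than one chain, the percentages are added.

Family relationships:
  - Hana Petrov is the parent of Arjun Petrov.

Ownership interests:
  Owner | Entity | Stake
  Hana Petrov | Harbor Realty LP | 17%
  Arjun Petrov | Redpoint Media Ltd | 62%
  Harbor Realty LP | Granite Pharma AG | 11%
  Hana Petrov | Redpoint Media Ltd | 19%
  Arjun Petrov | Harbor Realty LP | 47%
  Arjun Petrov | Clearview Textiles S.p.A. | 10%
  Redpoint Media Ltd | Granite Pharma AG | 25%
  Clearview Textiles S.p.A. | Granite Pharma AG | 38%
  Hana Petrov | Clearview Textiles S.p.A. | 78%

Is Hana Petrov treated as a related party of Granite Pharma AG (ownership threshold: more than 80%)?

By parent–child attribution (R1), Hana Petrov is treated as also owning Arjun Petrov's interest in Clearview Textiles S.p.A, giving 78% + 10% = 88%.
By parent–child attribution (R1), Hana Petrov is treated as also owning Arjun Petrov's interest in Harbor Realty LP, giving 17% + 47% = 64%.
By parent–child attribution (R1), Hana Petrov is treated as also owning Arjun Petrov's interest in Redpoint Media Ltd, giving 19% + 62% = 81%.
Chain via Clearview Textiles S.p.A. (R2): 88% × 38% = 33.44% of Granite Pharma AG.
Chain via Harbor Realty LP (R2): 64% × 11% = 7.04% of Granite Pharma AG.
Chain via Redpoint Media Ltd (R2): 81% × 25% = 20.25% of Granite Pharma AG.
Aggregating (R3): 33.44% + 7.04% + 20.25% = 60.73%.
60.73% does not exceed the 80% threshold, so Hana is not a related party to Granite Pharma AG.

No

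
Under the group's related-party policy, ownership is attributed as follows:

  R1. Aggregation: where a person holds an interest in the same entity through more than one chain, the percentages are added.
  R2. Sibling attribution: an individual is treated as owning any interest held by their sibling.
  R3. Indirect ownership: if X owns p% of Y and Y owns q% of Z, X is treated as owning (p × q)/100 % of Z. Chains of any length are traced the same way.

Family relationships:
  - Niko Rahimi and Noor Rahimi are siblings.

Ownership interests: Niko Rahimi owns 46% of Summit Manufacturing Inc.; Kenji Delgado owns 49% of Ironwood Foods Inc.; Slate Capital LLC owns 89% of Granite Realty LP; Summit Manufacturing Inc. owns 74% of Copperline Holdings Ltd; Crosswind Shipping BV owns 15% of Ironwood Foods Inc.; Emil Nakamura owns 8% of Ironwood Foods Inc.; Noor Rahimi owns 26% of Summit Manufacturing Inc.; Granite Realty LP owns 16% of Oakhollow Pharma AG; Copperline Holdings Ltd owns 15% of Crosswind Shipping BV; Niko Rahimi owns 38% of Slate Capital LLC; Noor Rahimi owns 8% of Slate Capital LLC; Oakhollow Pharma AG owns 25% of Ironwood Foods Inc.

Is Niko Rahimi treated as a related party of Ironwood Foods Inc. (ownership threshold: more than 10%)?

No

By sibling attribution (R2), Niko Rahimi is treated as also owning Noor Rahimi's interest in Summit Manufacturing Inc, giving 46% + 26% = 72%.
By sibling attribution (R2), Niko Rahimi is treated as also owning Noor Rahimi's interest in Slate Capital LLC, giving 38% + 8% = 46%.
Chain via Summit Manufacturing Inc. → Copperline Holdings Ltd → Crosswind Shipping BV (R3): 72% × 74% × 15% × 15% = 1.1988% of Ironwood Foods Inc.
Chain via Slate Capital LLC → Granite Realty LP → Oakhollow Pharma AG (R3): 46% × 89% × 16% × 25% = 1.6376% of Ironwood Foods Inc.
Aggregating (R1): 1.1988% + 1.6376% = 2.8364%.
2.8364% does not exceed the 10% threshold, so Niko is not a related party to Ironwood Foods Inc.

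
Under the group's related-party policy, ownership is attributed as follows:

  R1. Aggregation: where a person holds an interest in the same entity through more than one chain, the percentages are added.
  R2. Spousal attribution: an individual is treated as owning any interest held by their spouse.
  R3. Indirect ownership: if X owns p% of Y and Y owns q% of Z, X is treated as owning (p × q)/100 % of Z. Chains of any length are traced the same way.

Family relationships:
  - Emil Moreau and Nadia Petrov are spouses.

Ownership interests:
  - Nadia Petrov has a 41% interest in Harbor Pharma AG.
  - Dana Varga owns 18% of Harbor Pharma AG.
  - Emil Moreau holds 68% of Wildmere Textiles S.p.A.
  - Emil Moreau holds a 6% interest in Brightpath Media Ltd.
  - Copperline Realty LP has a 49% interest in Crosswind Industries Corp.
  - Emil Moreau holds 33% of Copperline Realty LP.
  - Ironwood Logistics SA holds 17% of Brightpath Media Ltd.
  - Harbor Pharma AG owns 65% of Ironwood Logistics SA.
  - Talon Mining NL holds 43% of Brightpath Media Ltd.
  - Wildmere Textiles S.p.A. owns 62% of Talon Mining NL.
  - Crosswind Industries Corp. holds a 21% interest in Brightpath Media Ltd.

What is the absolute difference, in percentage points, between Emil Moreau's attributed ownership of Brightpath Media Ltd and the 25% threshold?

By spousal attribution (R2), Emil Moreau is treated as owning Nadia Petrov's 41% interest in Harbor Pharma AG.
Chain via Wildmere Textiles S.p.A. → Talon Mining NL (R3): 68% × 62% × 43% = 18.1288% of Brightpath Media Ltd.
Chain via Copperline Realty LP → Crosswind Industries Corp. (R3): 33% × 49% × 21% = 3.3957% of Brightpath Media Ltd.
Direct interest in Brightpath Media Ltd: 6%.
Chain via Harbor Pharma AG → Ironwood Logistics SA (R3): 41% × 65% × 17% = 4.5305% of Brightpath Media Ltd.
Aggregating (R1): 18.1288% + 3.3957% + 6% + 4.5305% = 32.055%.
32.055% exceeds the 25% threshold by 7.055 percentage points.

7.055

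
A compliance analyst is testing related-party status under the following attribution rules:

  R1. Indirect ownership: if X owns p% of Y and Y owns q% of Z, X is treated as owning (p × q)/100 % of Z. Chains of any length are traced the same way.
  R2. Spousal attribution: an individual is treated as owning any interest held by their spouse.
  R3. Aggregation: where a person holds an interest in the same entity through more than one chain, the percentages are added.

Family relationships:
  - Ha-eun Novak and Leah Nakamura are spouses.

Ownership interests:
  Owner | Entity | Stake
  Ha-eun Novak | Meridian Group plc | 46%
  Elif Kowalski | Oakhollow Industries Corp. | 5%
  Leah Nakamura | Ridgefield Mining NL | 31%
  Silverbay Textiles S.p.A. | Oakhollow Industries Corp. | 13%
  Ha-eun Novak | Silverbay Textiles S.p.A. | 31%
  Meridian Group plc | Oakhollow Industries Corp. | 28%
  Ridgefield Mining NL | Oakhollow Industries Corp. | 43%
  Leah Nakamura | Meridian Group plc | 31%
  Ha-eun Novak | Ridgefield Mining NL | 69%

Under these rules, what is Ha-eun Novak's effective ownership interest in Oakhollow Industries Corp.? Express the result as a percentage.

By spousal attribution (R2), Ha-eun Novak is treated as also owning Leah Nakamura's interest in Meridian Group plc, giving 46% + 31% = 77%.
By spousal attribution (R2), Ha-eun Novak is treated as also owning Leah Nakamura's interest in Ridgefield Mining NL, giving 69% + 31% = 100%.
Chain via Silverbay Textiles S.p.A. (R1): 31% × 13% = 4.03% of Oakhollow Industries Corp.
Chain via Meridian Group plc (R1): 77% × 28% = 21.56% of Oakhollow Industries Corp.
Chain via Ridgefield Mining NL (R1): 100% × 43% = 43% of Oakhollow Industries Corp.
Aggregating (R3): 4.03% + 21.56% + 43% = 68.59%.

68.59%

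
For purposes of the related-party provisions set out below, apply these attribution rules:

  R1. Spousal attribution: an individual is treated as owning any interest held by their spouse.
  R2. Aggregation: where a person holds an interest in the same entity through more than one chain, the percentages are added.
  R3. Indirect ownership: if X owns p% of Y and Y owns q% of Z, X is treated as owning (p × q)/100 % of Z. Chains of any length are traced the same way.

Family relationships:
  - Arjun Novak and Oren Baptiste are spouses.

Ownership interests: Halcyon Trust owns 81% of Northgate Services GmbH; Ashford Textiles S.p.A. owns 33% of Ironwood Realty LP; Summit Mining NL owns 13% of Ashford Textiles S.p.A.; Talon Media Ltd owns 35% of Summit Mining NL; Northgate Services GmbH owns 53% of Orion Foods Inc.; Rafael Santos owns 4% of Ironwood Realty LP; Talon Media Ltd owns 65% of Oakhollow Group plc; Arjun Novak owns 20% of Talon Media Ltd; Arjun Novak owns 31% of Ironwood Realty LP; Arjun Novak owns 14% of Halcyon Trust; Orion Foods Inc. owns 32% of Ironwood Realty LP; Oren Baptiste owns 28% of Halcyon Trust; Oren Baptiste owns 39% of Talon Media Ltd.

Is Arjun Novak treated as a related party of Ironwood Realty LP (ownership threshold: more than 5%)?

Yes

By spousal attribution (R1), Arjun Novak is treated as also owning Oren Baptiste's interest in Talon Media Ltd, giving 20% + 39% = 59%.
By spousal attribution (R1), Arjun Novak is treated as also owning Oren Baptiste's interest in Halcyon Trust, giving 14% + 28% = 42%.
Chain via Talon Media Ltd → Summit Mining NL → Ashford Textiles S.p.A. (R3): 59% × 35% × 13% × 33% = 0.885885% of Ironwood Realty LP.
Chain via Halcyon Trust → Northgate Services GmbH → Orion Foods Inc. (R3): 42% × 81% × 53% × 32% = 5.769792% of Ironwood Realty LP.
Direct interest in Ironwood Realty LP: 31%.
Aggregating (R2): 0.885885% + 5.769792% + 31% = 37.655677%.
37.655677% exceeds the 5% threshold, so Arjun is a related party to Ironwood Realty LP.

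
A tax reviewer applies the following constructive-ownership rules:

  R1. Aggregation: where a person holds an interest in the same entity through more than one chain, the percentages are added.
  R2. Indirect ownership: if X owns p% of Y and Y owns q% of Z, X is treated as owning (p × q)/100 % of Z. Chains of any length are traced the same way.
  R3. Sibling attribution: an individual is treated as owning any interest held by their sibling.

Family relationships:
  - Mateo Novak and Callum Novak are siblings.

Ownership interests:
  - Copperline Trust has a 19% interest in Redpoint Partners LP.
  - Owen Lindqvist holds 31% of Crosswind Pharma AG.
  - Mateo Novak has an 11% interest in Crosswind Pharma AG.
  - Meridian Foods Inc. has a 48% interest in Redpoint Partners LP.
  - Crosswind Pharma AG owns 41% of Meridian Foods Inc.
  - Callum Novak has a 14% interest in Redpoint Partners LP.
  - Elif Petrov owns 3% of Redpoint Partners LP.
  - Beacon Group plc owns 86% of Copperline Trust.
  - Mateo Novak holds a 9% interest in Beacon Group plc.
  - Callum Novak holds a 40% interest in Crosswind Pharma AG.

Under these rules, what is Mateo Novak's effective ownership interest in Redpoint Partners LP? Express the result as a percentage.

25.5074%

By sibling attribution (R3), Mateo Novak is treated as also owning Callum Novak's interest in Crosswind Pharma AG, giving 11% + 40% = 51%.
By sibling attribution (R3), Mateo Novak is treated as owning Callum Novak's 14% interest in Redpoint Partners LP.
Chain via Crosswind Pharma AG → Meridian Foods Inc. (R2): 51% × 41% × 48% = 10.0368% of Redpoint Partners LP.
Chain via Beacon Group plc → Copperline Trust (R2): 9% × 86% × 19% = 1.4706% of Redpoint Partners LP.
Direct interest in Redpoint Partners LP: 14%.
Aggregating (R1): 10.0368% + 1.4706% + 14% = 25.5074%.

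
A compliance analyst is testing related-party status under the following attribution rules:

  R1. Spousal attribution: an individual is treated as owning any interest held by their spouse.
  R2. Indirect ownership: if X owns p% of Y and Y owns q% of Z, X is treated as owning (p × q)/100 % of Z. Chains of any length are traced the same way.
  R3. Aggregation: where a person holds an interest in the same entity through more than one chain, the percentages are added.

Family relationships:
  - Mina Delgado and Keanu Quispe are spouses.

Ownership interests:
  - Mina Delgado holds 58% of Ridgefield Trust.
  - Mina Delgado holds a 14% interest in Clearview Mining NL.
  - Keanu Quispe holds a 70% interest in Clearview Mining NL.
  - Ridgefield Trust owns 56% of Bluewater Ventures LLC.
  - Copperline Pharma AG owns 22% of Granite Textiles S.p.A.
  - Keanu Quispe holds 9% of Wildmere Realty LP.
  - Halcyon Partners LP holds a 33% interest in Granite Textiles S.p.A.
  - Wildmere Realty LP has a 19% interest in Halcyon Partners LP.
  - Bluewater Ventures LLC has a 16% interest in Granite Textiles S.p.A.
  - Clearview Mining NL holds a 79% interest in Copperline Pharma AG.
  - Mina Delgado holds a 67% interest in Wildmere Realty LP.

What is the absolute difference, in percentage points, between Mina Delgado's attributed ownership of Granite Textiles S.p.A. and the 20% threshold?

4.5612

By spousal attribution (R1), Mina Delgado is treated as also owning Keanu Quispe's interest in Wildmere Realty LP, giving 67% + 9% = 76%.
By spousal attribution (R1), Mina Delgado is treated as also owning Keanu Quispe's interest in Clearview Mining NL, giving 14% + 70% = 84%.
Chain via Wildmere Realty LP → Halcyon Partners LP (R2): 76% × 19% × 33% = 4.7652% of Granite Textiles S.p.A.
Chain via Clearview Mining NL → Copperline Pharma AG (R2): 84% × 79% × 22% = 14.5992% of Granite Textiles S.p.A.
Chain via Ridgefield Trust → Bluewater Ventures LLC (R2): 58% × 56% × 16% = 5.1968% of Granite Textiles S.p.A.
Aggregating (R3): 4.7652% + 14.5992% + 5.1968% = 24.5612%.
24.5612% exceeds the 20% threshold by 4.5612 percentage points.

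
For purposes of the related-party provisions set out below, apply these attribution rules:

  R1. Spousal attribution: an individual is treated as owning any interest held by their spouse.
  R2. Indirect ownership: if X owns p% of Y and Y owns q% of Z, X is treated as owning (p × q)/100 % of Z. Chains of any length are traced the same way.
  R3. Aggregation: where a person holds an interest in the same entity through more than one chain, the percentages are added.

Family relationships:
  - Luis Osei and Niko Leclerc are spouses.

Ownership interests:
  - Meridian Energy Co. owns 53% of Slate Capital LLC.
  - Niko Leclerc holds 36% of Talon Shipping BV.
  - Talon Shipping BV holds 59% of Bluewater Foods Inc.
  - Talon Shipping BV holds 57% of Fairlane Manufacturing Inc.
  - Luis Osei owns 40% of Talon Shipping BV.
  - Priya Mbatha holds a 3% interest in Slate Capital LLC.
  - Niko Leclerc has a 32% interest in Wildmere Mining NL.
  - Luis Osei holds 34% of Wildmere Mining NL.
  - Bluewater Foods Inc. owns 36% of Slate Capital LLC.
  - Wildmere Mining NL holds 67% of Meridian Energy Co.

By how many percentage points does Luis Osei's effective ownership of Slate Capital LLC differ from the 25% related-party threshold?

14.579

By spousal attribution (R1), Luis Osei is treated as also owning Niko Leclerc's interest in Wildmere Mining NL, giving 34% + 32% = 66%.
By spousal attribution (R1), Luis Osei is treated as also owning Niko Leclerc's interest in Talon Shipping BV, giving 40% + 36% = 76%.
Chain via Wildmere Mining NL → Meridian Energy Co. (R2): 66% × 67% × 53% = 23.4366% of Slate Capital LLC.
Chain via Talon Shipping BV → Bluewater Foods Inc. (R2): 76% × 59% × 36% = 16.1424% of Slate Capital LLC.
Aggregating (R3): 23.4366% + 16.1424% = 39.579%.
39.579% exceeds the 25% threshold by 14.579 percentage points.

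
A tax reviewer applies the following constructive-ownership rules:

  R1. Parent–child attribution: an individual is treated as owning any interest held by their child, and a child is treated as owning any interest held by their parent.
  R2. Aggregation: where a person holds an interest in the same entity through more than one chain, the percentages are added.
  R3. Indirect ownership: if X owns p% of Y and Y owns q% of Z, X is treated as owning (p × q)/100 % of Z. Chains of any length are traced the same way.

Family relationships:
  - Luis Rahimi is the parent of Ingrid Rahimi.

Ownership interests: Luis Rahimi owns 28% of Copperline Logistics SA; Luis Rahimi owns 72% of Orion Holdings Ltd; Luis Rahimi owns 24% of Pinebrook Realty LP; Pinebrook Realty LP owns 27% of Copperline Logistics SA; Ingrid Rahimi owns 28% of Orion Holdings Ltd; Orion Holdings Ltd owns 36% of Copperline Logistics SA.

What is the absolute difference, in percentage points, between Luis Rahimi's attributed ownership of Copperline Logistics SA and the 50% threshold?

By parent–child attribution (R1), Luis Rahimi is treated as also owning Ingrid Rahimi's interest in Orion Holdings Ltd, giving 72% + 28% = 100%.
Chain via Pinebrook Realty LP (R3): 24% × 27% = 6.48% of Copperline Logistics SA.
Chain via Orion Holdings Ltd (R3): 100% × 36% = 36% of Copperline Logistics SA.
Direct interest in Copperline Logistics SA: 28%.
Aggregating (R2): 6.48% + 36% + 28% = 70.48%.
70.48% exceeds the 50% threshold by 20.48 percentage points.

20.48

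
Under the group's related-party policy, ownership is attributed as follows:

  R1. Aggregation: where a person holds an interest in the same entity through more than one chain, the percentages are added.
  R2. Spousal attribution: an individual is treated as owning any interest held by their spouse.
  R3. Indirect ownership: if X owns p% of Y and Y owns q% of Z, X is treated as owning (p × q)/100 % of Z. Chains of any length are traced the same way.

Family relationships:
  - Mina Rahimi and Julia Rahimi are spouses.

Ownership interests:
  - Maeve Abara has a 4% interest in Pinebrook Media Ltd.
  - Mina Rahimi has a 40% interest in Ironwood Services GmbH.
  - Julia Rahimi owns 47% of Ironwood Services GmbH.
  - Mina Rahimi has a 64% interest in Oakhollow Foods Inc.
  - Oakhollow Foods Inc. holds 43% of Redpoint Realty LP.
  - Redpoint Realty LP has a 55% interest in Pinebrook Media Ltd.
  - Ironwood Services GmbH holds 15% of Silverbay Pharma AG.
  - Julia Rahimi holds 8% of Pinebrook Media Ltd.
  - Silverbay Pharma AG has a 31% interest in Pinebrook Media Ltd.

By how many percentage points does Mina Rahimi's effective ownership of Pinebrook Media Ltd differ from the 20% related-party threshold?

By spousal attribution (R2), Mina Rahimi is treated as also owning Julia Rahimi's interest in Ironwood Services GmbH, giving 40% + 47% = 87%.
By spousal attribution (R2), Mina Rahimi is treated as owning Julia Rahimi's 8% interest in Pinebrook Media Ltd.
Chain via Ironwood Services GmbH → Silverbay Pharma AG (R3): 87% × 15% × 31% = 4.0455% of Pinebrook Media Ltd.
Chain via Oakhollow Foods Inc. → Redpoint Realty LP (R3): 64% × 43% × 55% = 15.136% of Pinebrook Media Ltd.
Direct interest in Pinebrook Media Ltd: 8%.
Aggregating (R1): 4.0455% + 15.136% + 8% = 27.1815%.
27.1815% exceeds the 20% threshold by 7.1815 percentage points.

7.1815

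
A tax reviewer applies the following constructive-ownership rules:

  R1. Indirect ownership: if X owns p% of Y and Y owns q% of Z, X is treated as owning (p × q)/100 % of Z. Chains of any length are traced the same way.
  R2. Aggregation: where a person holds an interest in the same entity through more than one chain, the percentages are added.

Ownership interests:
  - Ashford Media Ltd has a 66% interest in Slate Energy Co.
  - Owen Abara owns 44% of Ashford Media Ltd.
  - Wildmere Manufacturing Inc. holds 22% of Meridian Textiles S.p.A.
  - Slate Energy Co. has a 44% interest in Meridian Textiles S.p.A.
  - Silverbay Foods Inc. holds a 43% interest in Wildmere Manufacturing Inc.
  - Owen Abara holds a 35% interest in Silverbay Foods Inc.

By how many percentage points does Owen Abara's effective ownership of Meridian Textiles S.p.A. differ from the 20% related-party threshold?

3.9114

Chain via Silverbay Foods Inc. → Wildmere Manufacturing Inc. (R1): 35% × 43% × 22% = 3.311% of Meridian Textiles S.p.A.
Chain via Ashford Media Ltd → Slate Energy Co. (R1): 44% × 66% × 44% = 12.7776% of Meridian Textiles S.p.A.
Aggregating (R2): 3.311% + 12.7776% = 16.0886%.
16.0886% falls short of the 20% threshold by 3.9114 percentage points.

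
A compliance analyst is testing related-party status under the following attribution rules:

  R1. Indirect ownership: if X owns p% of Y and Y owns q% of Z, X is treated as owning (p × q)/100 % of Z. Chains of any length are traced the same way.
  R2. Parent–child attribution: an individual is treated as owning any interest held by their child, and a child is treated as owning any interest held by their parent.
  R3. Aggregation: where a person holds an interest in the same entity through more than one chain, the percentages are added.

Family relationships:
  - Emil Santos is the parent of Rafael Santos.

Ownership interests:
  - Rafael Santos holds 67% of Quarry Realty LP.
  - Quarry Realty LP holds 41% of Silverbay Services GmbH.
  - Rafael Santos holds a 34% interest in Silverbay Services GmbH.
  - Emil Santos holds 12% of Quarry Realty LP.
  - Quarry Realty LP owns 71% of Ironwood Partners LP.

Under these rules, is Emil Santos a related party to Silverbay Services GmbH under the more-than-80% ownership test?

By parent–child attribution (R2), Emil Santos is treated as also owning Rafael Santos's interest in Quarry Realty LP, giving 12% + 67% = 79%.
By parent–child attribution (R2), Emil Santos is treated as owning Rafael Santos's 34% interest in Silverbay Services GmbH.
Chain via Quarry Realty LP (R1): 79% × 41% = 32.39% of Silverbay Services GmbH.
Direct interest in Silverbay Services GmbH: 34%.
Aggregating (R3): 32.39% + 34% = 66.39%.
66.39% does not exceed the 80% threshold, so Emil is not a related party to Silverbay Services GmbH.

No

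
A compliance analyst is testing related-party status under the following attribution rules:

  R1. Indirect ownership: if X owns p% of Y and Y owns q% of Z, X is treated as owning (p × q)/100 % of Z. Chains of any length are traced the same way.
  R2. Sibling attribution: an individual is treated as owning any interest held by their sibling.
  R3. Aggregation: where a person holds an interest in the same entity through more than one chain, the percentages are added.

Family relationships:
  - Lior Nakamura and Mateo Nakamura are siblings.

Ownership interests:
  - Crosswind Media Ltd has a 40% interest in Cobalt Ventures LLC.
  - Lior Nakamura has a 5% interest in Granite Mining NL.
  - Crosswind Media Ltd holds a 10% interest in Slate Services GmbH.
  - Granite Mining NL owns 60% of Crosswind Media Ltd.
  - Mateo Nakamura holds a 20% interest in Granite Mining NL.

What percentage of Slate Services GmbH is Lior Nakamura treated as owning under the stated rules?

1.5%

By sibling attribution (R2), Lior Nakamura is treated as also owning Mateo Nakamura's interest in Granite Mining NL, giving 5% + 20% = 25%.
Chain via Granite Mining NL → Crosswind Media Ltd (R1): 25% × 60% × 10% = 1.5% of Slate Services GmbH.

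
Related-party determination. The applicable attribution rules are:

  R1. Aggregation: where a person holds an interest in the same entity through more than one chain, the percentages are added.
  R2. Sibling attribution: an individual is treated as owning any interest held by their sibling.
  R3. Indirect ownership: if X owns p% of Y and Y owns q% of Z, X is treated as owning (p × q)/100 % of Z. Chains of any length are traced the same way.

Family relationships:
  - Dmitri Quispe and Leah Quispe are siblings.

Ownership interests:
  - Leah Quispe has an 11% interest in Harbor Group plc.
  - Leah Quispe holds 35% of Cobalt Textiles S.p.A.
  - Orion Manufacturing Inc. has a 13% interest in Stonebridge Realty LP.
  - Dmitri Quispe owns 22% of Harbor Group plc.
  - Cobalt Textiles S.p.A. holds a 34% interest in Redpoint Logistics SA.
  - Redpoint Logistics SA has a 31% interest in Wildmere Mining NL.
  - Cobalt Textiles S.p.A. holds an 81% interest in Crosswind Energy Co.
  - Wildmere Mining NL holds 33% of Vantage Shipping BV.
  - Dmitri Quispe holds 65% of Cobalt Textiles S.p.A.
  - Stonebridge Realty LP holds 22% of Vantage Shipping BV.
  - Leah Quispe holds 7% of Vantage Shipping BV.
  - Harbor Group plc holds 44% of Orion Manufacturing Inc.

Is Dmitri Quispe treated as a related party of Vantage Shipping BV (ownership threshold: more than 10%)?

By sibling attribution (R2), Dmitri Quispe is treated as also owning Leah Quispe's interest in Harbor Group plc, giving 22% + 11% = 33%.
By sibling attribution (R2), Dmitri Quispe is treated as also owning Leah Quispe's interest in Cobalt Textiles S.p.A, giving 65% + 35% = 100%.
By sibling attribution (R2), Dmitri Quispe is treated as owning Leah Quispe's 7% interest in Vantage Shipping BV.
Chain via Harbor Group plc → Orion Manufacturing Inc. → Stonebridge Realty LP (R3): 33% × 44% × 13% × 22% = 0.415272% of Vantage Shipping BV.
Chain via Cobalt Textiles S.p.A. → Redpoint Logistics SA → Wildmere Mining NL (R3): 100% × 34% × 31% × 33% = 3.4782% of Vantage Shipping BV.
Direct interest in Vantage Shipping BV: 7%.
Aggregating (R1): 0.415272% + 3.4782% + 7% = 10.893472%.
10.893472% exceeds the 10% threshold, so Dmitri is a related party to Vantage Shipping BV.

Yes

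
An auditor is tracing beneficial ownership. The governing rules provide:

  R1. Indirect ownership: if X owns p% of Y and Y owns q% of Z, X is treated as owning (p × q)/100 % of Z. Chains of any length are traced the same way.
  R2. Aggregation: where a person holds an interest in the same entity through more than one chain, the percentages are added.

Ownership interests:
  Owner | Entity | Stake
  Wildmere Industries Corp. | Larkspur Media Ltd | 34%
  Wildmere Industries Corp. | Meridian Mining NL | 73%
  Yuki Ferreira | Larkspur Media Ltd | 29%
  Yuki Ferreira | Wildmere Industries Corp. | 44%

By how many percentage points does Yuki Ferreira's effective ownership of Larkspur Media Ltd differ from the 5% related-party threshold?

Chain via Wildmere Industries Corp. (R1): 44% × 34% = 14.96% of Larkspur Media Ltd.
Direct interest in Larkspur Media Ltd: 29%.
Aggregating (R2): 14.96% + 29% = 43.96%.
43.96% exceeds the 5% threshold by 38.96 percentage points.

38.96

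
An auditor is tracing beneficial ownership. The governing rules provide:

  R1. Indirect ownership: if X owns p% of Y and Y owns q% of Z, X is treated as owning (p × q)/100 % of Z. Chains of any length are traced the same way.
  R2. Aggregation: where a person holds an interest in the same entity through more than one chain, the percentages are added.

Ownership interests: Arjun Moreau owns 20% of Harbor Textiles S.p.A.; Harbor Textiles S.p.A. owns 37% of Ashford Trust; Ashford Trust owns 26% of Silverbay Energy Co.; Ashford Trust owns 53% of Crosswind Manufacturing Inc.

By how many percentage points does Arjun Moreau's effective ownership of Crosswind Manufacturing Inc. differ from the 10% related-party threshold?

6.078

Chain via Harbor Textiles S.p.A. → Ashford Trust (R1): 20% × 37% × 53% = 3.922% of Crosswind Manufacturing Inc.
3.922% falls short of the 10% threshold by 6.078 percentage points.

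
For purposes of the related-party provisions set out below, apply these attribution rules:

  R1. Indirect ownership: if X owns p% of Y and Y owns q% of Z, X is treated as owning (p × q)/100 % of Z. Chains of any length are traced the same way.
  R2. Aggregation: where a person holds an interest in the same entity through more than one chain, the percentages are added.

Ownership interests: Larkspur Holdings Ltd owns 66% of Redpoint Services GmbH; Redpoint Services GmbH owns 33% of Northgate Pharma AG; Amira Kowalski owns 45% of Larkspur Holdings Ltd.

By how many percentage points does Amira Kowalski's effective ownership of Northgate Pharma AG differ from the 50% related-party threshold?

Chain via Larkspur Holdings Ltd → Redpoint Services GmbH (R1): 45% × 66% × 33% = 9.801% of Northgate Pharma AG.
9.801% falls short of the 50% threshold by 40.199 percentage points.

40.199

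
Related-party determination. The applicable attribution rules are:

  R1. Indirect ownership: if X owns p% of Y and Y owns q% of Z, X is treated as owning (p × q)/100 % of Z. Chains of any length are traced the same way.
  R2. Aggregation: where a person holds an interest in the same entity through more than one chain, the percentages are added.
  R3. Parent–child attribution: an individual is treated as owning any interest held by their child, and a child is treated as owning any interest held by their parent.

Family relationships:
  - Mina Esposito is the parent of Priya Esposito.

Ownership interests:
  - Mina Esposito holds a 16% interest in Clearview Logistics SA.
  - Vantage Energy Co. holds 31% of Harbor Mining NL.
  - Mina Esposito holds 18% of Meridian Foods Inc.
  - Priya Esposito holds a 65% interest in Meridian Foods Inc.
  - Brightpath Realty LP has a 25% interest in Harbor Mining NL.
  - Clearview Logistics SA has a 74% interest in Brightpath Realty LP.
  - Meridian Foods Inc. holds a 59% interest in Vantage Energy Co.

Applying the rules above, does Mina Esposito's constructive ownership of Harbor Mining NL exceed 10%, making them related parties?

By parent–child attribution (R3), Mina Esposito is treated as also owning Priya Esposito's interest in Meridian Foods Inc, giving 18% + 65% = 83%.
Chain via Clearview Logistics SA → Brightpath Realty LP (R1): 16% × 74% × 25% = 2.96% of Harbor Mining NL.
Chain via Meridian Foods Inc. → Vantage Energy Co. (R1): 83% × 59% × 31% = 15.1807% of Harbor Mining NL.
Aggregating (R2): 2.96% + 15.1807% = 18.1407%.
18.1407% exceeds the 10% threshold, so Mina is a related party to Harbor Mining NL.

Yes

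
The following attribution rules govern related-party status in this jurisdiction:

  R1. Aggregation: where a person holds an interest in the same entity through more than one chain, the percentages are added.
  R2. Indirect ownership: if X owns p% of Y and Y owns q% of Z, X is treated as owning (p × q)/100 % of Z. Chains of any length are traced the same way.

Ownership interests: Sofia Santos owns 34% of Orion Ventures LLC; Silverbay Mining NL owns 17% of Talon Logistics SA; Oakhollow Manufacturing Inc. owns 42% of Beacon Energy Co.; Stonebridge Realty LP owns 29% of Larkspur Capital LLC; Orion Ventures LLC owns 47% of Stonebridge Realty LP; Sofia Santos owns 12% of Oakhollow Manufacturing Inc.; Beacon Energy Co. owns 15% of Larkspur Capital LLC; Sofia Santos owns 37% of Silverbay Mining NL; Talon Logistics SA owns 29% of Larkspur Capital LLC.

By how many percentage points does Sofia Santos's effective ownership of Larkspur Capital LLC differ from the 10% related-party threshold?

2.7857

Chain via Orion Ventures LLC → Stonebridge Realty LP (R2): 34% × 47% × 29% = 4.6342% of Larkspur Capital LLC.
Chain via Silverbay Mining NL → Talon Logistics SA (R2): 37% × 17% × 29% = 1.8241% of Larkspur Capital LLC.
Chain via Oakhollow Manufacturing Inc. → Beacon Energy Co. (R2): 12% × 42% × 15% = 0.756% of Larkspur Capital LLC.
Aggregating (R1): 4.6342% + 1.8241% + 0.756% = 7.2143%.
7.2143% falls short of the 10% threshold by 2.7857 percentage points.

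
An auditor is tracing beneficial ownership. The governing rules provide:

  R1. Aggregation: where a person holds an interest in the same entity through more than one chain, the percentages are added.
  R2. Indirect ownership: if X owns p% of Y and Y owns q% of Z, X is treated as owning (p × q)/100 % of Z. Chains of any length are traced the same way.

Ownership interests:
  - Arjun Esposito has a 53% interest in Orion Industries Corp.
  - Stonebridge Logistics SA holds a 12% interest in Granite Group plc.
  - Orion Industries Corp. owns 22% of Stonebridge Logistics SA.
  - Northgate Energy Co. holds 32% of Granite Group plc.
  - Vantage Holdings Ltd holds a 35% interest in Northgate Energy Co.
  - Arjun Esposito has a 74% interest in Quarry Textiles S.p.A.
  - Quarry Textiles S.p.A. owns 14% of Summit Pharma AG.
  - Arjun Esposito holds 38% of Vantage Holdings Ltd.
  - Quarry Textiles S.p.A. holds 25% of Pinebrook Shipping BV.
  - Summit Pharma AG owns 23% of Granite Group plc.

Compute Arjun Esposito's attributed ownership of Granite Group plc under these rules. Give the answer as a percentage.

Chain via Quarry Textiles S.p.A. → Summit Pharma AG (R2): 74% × 14% × 23% = 2.3828% of Granite Group plc.
Chain via Orion Industries Corp. → Stonebridge Logistics SA (R2): 53% × 22% × 12% = 1.3992% of Granite Group plc.
Chain via Vantage Holdings Ltd → Northgate Energy Co. (R2): 38% × 35% × 32% = 4.256% of Granite Group plc.
Aggregating (R1): 2.3828% + 1.3992% + 4.256% = 8.038%.

8.038%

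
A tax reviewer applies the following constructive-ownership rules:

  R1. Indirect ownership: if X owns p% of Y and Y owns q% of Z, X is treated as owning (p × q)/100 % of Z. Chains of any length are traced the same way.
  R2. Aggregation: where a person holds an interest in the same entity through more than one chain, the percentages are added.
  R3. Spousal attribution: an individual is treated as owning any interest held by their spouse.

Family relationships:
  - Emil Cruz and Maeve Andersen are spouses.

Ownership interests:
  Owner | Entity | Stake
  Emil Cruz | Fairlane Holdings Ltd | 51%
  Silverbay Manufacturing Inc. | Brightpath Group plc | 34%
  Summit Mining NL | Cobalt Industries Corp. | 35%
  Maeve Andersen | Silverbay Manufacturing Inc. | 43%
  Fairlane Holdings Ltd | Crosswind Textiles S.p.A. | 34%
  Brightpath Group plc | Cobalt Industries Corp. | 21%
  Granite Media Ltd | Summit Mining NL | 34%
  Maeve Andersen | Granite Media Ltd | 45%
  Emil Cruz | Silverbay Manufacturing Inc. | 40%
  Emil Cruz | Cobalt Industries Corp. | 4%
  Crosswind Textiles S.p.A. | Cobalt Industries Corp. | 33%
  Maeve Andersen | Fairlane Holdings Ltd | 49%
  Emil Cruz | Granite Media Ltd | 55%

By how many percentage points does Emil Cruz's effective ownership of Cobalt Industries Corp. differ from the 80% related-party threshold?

46.9538

By spousal attribution (R3), Emil Cruz is treated as also owning Maeve Andersen's interest in Silverbay Manufacturing Inc, giving 40% + 43% = 83%.
By spousal attribution (R3), Emil Cruz is treated as also owning Maeve Andersen's interest in Granite Media Ltd, giving 55% + 45% = 100%.
By spousal attribution (R3), Emil Cruz is treated as also owning Maeve Andersen's interest in Fairlane Holdings Ltd, giving 51% + 49% = 100%.
Chain via Silverbay Manufacturing Inc. → Brightpath Group plc (R1): 83% × 34% × 21% = 5.9262% of Cobalt Industries Corp.
Chain via Granite Media Ltd → Summit Mining NL (R1): 100% × 34% × 35% = 11.9% of Cobalt Industries Corp.
Chain via Fairlane Holdings Ltd → Crosswind Textiles S.p.A. (R1): 100% × 34% × 33% = 11.22% of Cobalt Industries Corp.
Direct interest in Cobalt Industries Corp: 4%.
Aggregating (R2): 5.9262% + 11.9% + 11.22% + 4% = 33.0462%.
33.0462% falls short of the 80% threshold by 46.9538 percentage points.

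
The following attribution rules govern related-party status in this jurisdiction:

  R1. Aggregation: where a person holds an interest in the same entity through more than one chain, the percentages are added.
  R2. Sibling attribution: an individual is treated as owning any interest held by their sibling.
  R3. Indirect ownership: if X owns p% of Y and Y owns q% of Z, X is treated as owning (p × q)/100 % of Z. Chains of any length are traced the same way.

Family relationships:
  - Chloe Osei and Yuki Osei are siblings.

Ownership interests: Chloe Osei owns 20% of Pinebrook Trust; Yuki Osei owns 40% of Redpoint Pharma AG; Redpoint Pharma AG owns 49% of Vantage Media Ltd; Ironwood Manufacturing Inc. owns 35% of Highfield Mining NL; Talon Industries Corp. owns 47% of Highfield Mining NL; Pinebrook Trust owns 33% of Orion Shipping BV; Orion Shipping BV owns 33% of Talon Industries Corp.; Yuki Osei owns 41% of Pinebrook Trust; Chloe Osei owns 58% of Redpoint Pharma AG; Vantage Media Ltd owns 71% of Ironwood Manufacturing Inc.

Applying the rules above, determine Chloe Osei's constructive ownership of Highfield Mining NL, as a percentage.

15.055133%

By sibling attribution (R2), Chloe Osei is treated as also owning Yuki Osei's interest in Redpoint Pharma AG, giving 58% + 40% = 98%.
By sibling attribution (R2), Chloe Osei is treated as also owning Yuki Osei's interest in Pinebrook Trust, giving 20% + 41% = 61%.
Chain via Redpoint Pharma AG → Vantage Media Ltd → Ironwood Manufacturing Inc. (R3): 98% × 49% × 71% × 35% = 11.93297% of Highfield Mining NL.
Chain via Pinebrook Trust → Orion Shipping BV → Talon Industries Corp. (R3): 61% × 33% × 33% × 47% = 3.122163% of Highfield Mining NL.
Aggregating (R1): 11.93297% + 3.122163% = 15.055133%.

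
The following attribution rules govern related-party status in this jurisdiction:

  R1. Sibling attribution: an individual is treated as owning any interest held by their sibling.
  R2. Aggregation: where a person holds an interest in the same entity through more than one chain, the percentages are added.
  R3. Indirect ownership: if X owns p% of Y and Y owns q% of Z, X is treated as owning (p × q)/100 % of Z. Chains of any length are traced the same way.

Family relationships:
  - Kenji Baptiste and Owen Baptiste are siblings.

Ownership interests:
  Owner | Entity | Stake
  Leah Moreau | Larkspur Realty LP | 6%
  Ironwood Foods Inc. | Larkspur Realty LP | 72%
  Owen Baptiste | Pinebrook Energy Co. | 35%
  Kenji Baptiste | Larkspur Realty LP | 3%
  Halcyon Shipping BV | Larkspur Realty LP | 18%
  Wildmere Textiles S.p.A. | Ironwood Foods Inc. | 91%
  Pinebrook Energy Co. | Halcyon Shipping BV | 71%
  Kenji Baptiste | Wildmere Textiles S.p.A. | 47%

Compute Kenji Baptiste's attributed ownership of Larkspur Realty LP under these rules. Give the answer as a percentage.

By sibling attribution (R1), Kenji Baptiste is treated as owning Owen Baptiste's 35% interest in Pinebrook Energy Co.
Chain via Wildmere Textiles S.p.A. → Ironwood Foods Inc. (R3): 47% × 91% × 72% = 30.7944% of Larkspur Realty LP.
Direct interest in Larkspur Realty LP: 3%.
Chain via Pinebrook Energy Co. → Halcyon Shipping BV (R3): 35% × 71% × 18% = 4.473% of Larkspur Realty LP.
Aggregating (R2): 30.7944% + 3% + 4.473% = 38.2674%.

38.2674%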